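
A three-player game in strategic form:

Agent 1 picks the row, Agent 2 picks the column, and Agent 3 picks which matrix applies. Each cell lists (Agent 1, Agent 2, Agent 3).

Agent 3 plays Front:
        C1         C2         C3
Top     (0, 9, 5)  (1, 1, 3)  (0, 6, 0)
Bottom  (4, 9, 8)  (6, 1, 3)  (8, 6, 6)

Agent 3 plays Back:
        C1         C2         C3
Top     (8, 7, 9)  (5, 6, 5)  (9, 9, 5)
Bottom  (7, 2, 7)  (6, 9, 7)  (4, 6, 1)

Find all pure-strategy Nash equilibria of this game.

Mark each player's best response to every combination of opponents' strategies; a profile where every player is best-responding is a pure Nash equilibrium.
Agent 1 against (C1, Front): payoffs 0, 4 → best response Bottom.
Agent 1 against (C1, Back): payoffs 8, 7 → best response Top.
Agent 1 against (C2, Front): payoffs 1, 6 → best response Bottom.
Agent 1 against (C2, Back): payoffs 5, 6 → best response Bottom.
Agent 1 against (C3, Front): payoffs 0, 8 → best response Bottom.
Agent 1 against (C3, Back): payoffs 9, 4 → best response Top.
Agent 2 against (Top, Front): payoffs 9, 1, 6 → best response C1.
Agent 2 against (Top, Back): payoffs 7, 6, 9 → best response C3.
Agent 2 against (Bottom, Front): payoffs 9, 1, 6 → best response C1.
Agent 2 against (Bottom, Back): payoffs 2, 9, 6 → best response C2.
Agent 3 against (Top, C1): payoffs 5, 9 → best response Back.
Agent 3 against (Top, C2): payoffs 3, 5 → best response Back.
Agent 3 against (Top, C3): payoffs 0, 5 → best response Back.
Agent 3 against (Bottom, C1): payoffs 8, 7 → best response Front.
Agent 3 against (Bottom, C2): payoffs 3, 7 → best response Back.
Agent 3 against (Bottom, C3): payoffs 6, 1 → best response Front.
Mutual best responses: (Top, C3, Back); (Bottom, C1, Front); (Bottom, C2, Back).

Pure-strategy Nash equilibria: (Top, C3, Back), (Bottom, C1, Front), (Bottom, C2, Back)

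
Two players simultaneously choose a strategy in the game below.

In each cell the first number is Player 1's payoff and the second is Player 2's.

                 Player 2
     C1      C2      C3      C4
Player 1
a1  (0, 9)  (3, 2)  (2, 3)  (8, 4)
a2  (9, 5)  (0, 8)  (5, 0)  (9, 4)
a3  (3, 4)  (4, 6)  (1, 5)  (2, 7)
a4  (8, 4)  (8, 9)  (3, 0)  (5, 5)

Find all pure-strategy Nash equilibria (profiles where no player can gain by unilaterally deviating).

Pure NE: (a4, C2)

Player 1 against C1: payoffs 0, 9, 3, 8 → best response a2.
Player 1 against C2: payoffs 3, 0, 4, 8 → best response a4.
Player 1 against C3: payoffs 2, 5, 1, 3 → best response a2.
Player 1 against C4: payoffs 8, 9, 2, 5 → best response a2.
Player 2 against a1: payoffs 9, 2, 3, 4 → best response C1.
Player 2 against a2: payoffs 5, 8, 0, 4 → best response C2.
Player 2 against a3: payoffs 4, 6, 5, 7 → best response C4.
Player 2 against a4: payoffs 4, 9, 0, 5 → best response C2.
Mutual best responses: (a4, C2).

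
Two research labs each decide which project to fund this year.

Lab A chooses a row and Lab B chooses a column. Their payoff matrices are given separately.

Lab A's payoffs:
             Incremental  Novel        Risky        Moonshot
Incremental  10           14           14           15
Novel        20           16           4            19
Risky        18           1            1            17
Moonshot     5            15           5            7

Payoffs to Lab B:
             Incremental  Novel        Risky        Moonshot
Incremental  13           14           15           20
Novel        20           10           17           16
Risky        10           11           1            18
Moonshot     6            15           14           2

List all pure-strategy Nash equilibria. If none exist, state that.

Mark each player's best response to every combination of opponents' strategies; a profile where every player is best-responding is a pure Nash equilibrium.
Lab A against Incremental: payoffs 10, 20, 18, 5 → best response Novel.
Lab A against Novel: payoffs 14, 16, 1, 15 → best response Novel.
Lab A against Risky: payoffs 14, 4, 1, 5 → best response Incremental.
Lab A against Moonshot: payoffs 15, 19, 17, 7 → best response Novel.
Lab B against Incremental: payoffs 13, 14, 15, 20 → best response Moonshot.
Lab B against Novel: payoffs 20, 10, 17, 16 → best response Incremental.
Lab B against Risky: payoffs 10, 11, 1, 18 → best response Moonshot.
Lab B against Moonshot: payoffs 6, 15, 14, 2 → best response Novel.
Mutual best responses: (Novel, Incremental).

The unique pure-strategy Nash equilibrium is (Novel, Incremental).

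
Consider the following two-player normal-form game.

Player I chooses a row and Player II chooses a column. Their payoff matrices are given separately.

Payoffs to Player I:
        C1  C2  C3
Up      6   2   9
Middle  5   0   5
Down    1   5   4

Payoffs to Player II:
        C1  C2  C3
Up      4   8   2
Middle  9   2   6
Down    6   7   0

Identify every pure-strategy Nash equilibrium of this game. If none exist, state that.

(Down, C2)

Player I against C1: payoffs 6, 5, 1 → best response Up.
Player I against C2: payoffs 2, 0, 5 → best response Down.
Player I against C3: payoffs 9, 5, 4 → best response Up.
Player II against Up: payoffs 4, 8, 2 → best response C2.
Player II against Middle: payoffs 9, 2, 6 → best response C1.
Player II against Down: payoffs 6, 7, 0 → best response C2.
Mutual best responses: (Down, C2).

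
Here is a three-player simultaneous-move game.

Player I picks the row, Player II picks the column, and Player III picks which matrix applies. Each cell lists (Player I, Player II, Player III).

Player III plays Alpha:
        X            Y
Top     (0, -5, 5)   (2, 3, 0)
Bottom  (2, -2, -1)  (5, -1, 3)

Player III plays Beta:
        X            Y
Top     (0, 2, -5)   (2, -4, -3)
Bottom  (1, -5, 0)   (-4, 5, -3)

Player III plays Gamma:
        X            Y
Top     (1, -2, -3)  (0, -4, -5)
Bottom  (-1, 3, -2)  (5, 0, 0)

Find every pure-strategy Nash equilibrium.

Player I against (X, Alpha): payoffs 0, 2 → best response Bottom.
Player I against (X, Beta): payoffs 0, 1 → best response Bottom.
Player I against (X, Gamma): payoffs 1, -1 → best response Top.
Player I against (Y, Alpha): payoffs 2, 5 → best response Bottom.
Player I against (Y, Beta): payoffs 2, -4 → best response Top.
Player I against (Y, Gamma): payoffs 0, 5 → best response Bottom.
Player II against (Top, Alpha): payoffs -5, 3 → best response Y.
Player II against (Top, Beta): payoffs 2, -4 → best response X.
Player II against (Top, Gamma): payoffs -2, -4 → best response X.
Player II against (Bottom, Alpha): payoffs -2, -1 → best response Y.
Player II against (Bottom, Beta): payoffs -5, 5 → best response Y.
Player II against (Bottom, Gamma): payoffs 3, 0 → best response X.
Player III against (Top, X): payoffs 5, -5, -3 → best response Alpha.
Player III against (Top, Y): payoffs 0, -3, -5 → best response Alpha.
Player III against (Bottom, X): payoffs -1, 0, -2 → best response Beta.
Player III against (Bottom, Y): payoffs 3, -3, 0 → best response Alpha.
Mutual best responses: (Bottom, Y, Alpha).

(Bottom, Y, Alpha)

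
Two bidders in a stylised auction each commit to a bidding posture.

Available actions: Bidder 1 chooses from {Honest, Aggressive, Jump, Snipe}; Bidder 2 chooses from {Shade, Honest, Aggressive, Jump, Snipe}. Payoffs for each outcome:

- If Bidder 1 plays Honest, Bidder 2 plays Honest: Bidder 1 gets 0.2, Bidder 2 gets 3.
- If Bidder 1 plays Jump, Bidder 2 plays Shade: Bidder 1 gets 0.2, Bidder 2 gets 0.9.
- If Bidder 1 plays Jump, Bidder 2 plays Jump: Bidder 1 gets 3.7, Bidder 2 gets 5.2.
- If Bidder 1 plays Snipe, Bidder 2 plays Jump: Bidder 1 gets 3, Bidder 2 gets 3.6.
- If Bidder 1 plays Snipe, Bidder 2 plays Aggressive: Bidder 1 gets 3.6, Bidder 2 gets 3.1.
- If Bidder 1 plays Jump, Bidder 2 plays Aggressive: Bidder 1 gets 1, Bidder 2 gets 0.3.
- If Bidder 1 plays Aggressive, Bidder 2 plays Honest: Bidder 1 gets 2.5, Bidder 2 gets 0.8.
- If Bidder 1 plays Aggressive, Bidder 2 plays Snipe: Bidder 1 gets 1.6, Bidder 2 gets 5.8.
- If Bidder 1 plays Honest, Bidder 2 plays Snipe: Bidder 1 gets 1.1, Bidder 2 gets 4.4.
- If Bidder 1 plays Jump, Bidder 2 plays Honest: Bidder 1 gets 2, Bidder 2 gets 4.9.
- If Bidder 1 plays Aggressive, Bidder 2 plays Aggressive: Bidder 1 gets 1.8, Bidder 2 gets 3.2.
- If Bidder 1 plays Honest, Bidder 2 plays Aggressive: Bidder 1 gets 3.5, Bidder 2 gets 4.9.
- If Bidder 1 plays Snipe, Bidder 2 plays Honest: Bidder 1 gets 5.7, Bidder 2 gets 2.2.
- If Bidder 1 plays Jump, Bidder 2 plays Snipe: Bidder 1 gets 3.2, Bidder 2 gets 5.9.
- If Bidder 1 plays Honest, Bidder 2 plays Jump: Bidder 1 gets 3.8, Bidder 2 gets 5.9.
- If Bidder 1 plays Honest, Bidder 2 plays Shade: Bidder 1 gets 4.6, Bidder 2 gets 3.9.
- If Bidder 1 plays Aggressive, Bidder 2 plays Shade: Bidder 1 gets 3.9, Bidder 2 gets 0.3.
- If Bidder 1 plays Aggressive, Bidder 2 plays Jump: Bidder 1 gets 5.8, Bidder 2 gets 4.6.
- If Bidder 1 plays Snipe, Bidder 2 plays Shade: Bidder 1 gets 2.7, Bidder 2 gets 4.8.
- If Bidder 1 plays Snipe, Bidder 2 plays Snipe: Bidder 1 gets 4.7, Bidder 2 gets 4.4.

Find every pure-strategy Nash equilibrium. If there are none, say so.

(Honest, Shade): Bidder 2 can switch to Aggressive (3.9 → 4.9). Not NE.
(Honest, Honest): Bidder 1 can switch to Aggressive (0.2 → 2.5). Not NE.
(Honest, Aggressive): Bidder 1 can switch to Snipe (3.5 → 3.6). Not NE.
(Honest, Jump): Bidder 1 can switch to Aggressive (3.8 → 5.8). Not NE.
(Honest, Snipe): Bidder 1 can switch to Aggressive (1.1 → 1.6). Not NE.
(Aggressive, Shade): Bidder 1 can switch to Honest (3.9 → 4.6). Not NE.
(Aggressive, Honest): Bidder 1 can switch to Snipe (2.5 → 5.7). Not NE.
(Aggressive, Aggressive): Bidder 1 can switch to Honest (1.8 → 3.5). Not NE.
(The remaining 12 profiles each have a profitable deviation by the same check.)

No pure-strategy Nash equilibrium.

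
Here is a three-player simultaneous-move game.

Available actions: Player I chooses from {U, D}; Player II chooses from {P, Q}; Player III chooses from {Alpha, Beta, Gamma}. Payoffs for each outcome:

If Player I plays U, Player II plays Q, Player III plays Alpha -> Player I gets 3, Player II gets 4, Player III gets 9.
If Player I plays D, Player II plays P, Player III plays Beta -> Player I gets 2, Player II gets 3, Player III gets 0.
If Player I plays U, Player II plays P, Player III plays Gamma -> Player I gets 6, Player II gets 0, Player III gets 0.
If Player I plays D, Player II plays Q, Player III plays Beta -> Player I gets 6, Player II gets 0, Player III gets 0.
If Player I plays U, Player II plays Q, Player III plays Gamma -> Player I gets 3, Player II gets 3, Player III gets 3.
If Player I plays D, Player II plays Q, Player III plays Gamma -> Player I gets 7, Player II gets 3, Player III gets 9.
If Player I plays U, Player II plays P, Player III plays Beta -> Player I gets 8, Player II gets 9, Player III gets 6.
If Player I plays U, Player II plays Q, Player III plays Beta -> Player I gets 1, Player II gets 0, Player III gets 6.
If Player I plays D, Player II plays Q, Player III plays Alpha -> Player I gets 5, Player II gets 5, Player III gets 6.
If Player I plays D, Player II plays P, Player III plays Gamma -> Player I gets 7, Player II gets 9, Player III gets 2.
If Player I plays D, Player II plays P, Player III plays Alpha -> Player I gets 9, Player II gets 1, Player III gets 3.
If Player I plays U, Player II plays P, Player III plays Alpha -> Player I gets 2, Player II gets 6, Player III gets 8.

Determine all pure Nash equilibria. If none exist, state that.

none

Player I against (P, Alpha): payoffs 2, 9 → best response D.
Player I against (P, Beta): payoffs 8, 2 → best response U.
Player I against (P, Gamma): payoffs 6, 7 → best response D.
Player I against (Q, Alpha): payoffs 3, 5 → best response D.
Player I against (Q, Beta): payoffs 1, 6 → best response D.
Player I against (Q, Gamma): payoffs 3, 7 → best response D.
Player II against (U, Alpha): payoffs 6, 4 → best response P.
Player II against (U, Beta): payoffs 9, 0 → best response P.
Player II against (U, Gamma): payoffs 0, 3 → best response Q.
Player II against (D, Alpha): payoffs 1, 5 → best response Q.
Player II against (D, Beta): payoffs 3, 0 → best response P.
Player II against (D, Gamma): payoffs 9, 3 → best response P.
Player III against (U, P): payoffs 8, 6, 0 → best response Alpha.
Player III against (U, Q): payoffs 9, 6, 3 → best response Alpha.
Player III against (D, P): payoffs 3, 0, 2 → best response Alpha.
Player III against (D, Q): payoffs 6, 0, 9 → best response Gamma.
No profile is a mutual best response for all players.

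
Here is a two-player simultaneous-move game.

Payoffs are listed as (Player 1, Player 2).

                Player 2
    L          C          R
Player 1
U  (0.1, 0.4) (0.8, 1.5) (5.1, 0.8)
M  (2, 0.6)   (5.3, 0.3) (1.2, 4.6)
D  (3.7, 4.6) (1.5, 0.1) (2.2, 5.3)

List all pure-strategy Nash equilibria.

For each strategy profile, look for a profitable unilateral deviation.
(U, L): Player 1 can switch to M (0.1 → 2). Not NE.
(U, C): Player 1 can switch to M (0.8 → 5.3). Not NE.
(U, R): Player 2 can switch to C (0.8 → 1.5). Not NE.
(M, L): Player 1 can switch to D (2 → 3.7). Not NE.
(M, C): Player 2 can switch to L (0.3 → 0.6). Not NE.
(M, R): Player 1 can switch to U (1.2 → 5.1). Not NE.
(D, L): Player 2 can switch to R (4.6 → 5.3). Not NE.
(D, C): Player 1 can switch to M (1.5 → 5.3). Not NE.
(The remaining 1 profile has a profitable deviation by the same check.)

none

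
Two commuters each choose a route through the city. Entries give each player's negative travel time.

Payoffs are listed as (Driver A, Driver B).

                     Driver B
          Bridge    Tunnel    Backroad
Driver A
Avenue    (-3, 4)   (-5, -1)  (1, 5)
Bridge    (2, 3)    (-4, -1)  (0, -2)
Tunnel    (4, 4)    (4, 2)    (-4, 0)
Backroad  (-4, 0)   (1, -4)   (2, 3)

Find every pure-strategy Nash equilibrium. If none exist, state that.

The pure Nash equilibria are (Tunnel, Bridge) and (Backroad, Backroad).

(Avenue, Bridge): Driver A can switch to Bridge (-3 → 2). Not NE.
(Avenue, Tunnel): Driver A can switch to Bridge (-5 → -4). Not NE.
(Avenue, Backroad): Driver A can switch to Backroad (1 → 2). Not NE.
(Bridge, Bridge): Driver A can switch to Tunnel (2 → 4). Not NE.
(Bridge, Tunnel): Driver A can switch to Tunnel (-4 → 4). Not NE.
(Bridge, Backroad): Driver A can switch to Avenue (0 → 1). Not NE.
(Tunnel, Bridge): Driver A gets 4, best alternative 2; Driver B gets 4, best alternative 2. No profitable deviation — NE.
(Tunnel, Tunnel): Driver B can switch to Bridge (2 → 4). Not NE.
(Tunnel, Backroad): Driver A can switch to Avenue (-4 → 1). Not NE.
(Backroad, Bridge): Driver A can switch to Avenue (-4 → -3). Not NE.
(Backroad, Tunnel): Driver A can switch to Tunnel (1 → 4). Not NE.
(Backroad, Backroad): Driver A gets 2, best alternative 1; Driver B gets 3, best alternative 0. No profitable deviation — NE.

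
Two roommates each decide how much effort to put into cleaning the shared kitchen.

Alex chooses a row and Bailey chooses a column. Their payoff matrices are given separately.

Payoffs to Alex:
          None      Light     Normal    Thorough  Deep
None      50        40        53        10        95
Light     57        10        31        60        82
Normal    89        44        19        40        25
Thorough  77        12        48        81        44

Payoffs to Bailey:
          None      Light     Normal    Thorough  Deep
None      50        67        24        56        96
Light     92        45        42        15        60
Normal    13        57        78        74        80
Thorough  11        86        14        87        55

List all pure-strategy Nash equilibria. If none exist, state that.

Alex against None: payoffs 50, 57, 89, 77 → best response Normal.
Alex against Light: payoffs 40, 10, 44, 12 → best response Normal.
Alex against Normal: payoffs 53, 31, 19, 48 → best response None.
Alex against Thorough: payoffs 10, 60, 40, 81 → best response Thorough.
Alex against Deep: payoffs 95, 82, 25, 44 → best response None.
Bailey against None: payoffs 50, 67, 24, 56, 96 → best response Deep.
Bailey against Light: payoffs 92, 45, 42, 15, 60 → best response None.
Bailey against Normal: payoffs 13, 57, 78, 74, 80 → best response Deep.
Bailey against Thorough: payoffs 11, 86, 14, 87, 55 → best response Thorough.
Mutual best responses: (None, Deep); (Thorough, Thorough).

The pure Nash equilibria are (None, Deep), (Thorough, Thorough).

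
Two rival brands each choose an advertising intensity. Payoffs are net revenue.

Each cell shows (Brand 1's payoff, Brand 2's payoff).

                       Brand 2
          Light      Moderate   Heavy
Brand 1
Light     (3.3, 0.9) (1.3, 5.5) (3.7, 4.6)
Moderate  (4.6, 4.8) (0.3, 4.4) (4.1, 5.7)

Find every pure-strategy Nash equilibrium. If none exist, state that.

Mark each player's best response to every combination of opponents' strategies; a profile where every player is best-responding is a pure Nash equilibrium.
Brand 1 against Light: payoffs 3.3, 4.6 → best response Moderate.
Brand 1 against Moderate: payoffs 1.3, 0.3 → best response Light.
Brand 1 against Heavy: payoffs 3.7, 4.1 → best response Moderate.
Brand 2 against Light: payoffs 0.9, 5.5, 4.6 → best response Moderate.
Brand 2 against Moderate: payoffs 4.8, 4.4, 5.7 → best response Heavy.
Mutual best responses: (Light, Moderate); (Moderate, Heavy).

The pure Nash equilibria are (Light, Moderate); (Moderate, Heavy).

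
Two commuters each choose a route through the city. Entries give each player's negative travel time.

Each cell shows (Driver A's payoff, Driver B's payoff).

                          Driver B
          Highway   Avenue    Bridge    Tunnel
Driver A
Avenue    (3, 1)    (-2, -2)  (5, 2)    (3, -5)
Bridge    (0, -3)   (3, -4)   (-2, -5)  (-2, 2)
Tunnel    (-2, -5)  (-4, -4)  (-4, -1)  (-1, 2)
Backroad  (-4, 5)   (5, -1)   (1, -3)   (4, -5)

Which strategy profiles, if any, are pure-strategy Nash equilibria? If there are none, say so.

Pure NE: (Avenue, Bridge)

Driver A against Highway: payoffs 3, 0, -2, -4 → best response Avenue.
Driver A against Avenue: payoffs -2, 3, -4, 5 → best response Backroad.
Driver A against Bridge: payoffs 5, -2, -4, 1 → best response Avenue.
Driver A against Tunnel: payoffs 3, -2, -1, 4 → best response Backroad.
Driver B against Avenue: payoffs 1, -2, 2, -5 → best response Bridge.
Driver B against Bridge: payoffs -3, -4, -5, 2 → best response Tunnel.
Driver B against Tunnel: payoffs -5, -4, -1, 2 → best response Tunnel.
Driver B against Backroad: payoffs 5, -1, -3, -5 → best response Highway.
Mutual best responses: (Avenue, Bridge).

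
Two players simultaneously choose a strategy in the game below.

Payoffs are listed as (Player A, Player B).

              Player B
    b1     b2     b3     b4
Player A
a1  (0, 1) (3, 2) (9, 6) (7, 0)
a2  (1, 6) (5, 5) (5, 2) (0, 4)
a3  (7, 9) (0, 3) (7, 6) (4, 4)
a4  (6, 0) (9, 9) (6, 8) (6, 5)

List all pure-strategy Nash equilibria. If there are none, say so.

The pure Nash equilibria are (a1, b3) and (a3, b1) and (a4, b2).

(a1, b1): Player A can switch to a2 (0 → 1). Not NE.
(a1, b2): Player A can switch to a2 (3 → 5). Not NE.
(a1, b3): Player A gets 9, best alternative 7; Player B gets 6, best alternative 2. No profitable deviation — NE.
(a1, b4): Player B can switch to b1 (0 → 1). Not NE.
(a2, b1): Player A can switch to a3 (1 → 7). Not NE.
(a2, b2): Player A can switch to a4 (5 → 9). Not NE.
(a2, b3): Player A can switch to a1 (5 → 9). Not NE.
(a2, b4): Player A can switch to a1 (0 → 7). Not NE.
(a3, b1): Player A gets 7, best alternative 6; Player B gets 9, best alternative 6. No profitable deviation — NE.
(a3, b2): Player A can switch to a1 (0 → 3). Not NE.
(a4, b2): Player A gets 9, best alternative 5; Player B gets 9, best alternative 8. No profitable deviation — NE.
(The remaining 5 profiles each have a profitable deviation by the same check.)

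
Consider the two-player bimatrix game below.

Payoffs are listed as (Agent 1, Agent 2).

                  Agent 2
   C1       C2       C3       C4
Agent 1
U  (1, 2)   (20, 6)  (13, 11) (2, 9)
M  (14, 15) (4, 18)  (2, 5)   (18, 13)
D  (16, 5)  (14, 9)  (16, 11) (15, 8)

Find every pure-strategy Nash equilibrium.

(D, C3)

For each player, find the best response to each opponent profile; mutual best responses are the pure NE.
Agent 1 against C1: payoffs 1, 14, 16 → best response D.
Agent 1 against C2: payoffs 20, 4, 14 → best response U.
Agent 1 against C3: payoffs 13, 2, 16 → best response D.
Agent 1 against C4: payoffs 2, 18, 15 → best response M.
Agent 2 against U: payoffs 2, 6, 11, 9 → best response C3.
Agent 2 against M: payoffs 15, 18, 5, 13 → best response C2.
Agent 2 against D: payoffs 5, 9, 11, 8 → best response C3.
Mutual best responses: (D, C3).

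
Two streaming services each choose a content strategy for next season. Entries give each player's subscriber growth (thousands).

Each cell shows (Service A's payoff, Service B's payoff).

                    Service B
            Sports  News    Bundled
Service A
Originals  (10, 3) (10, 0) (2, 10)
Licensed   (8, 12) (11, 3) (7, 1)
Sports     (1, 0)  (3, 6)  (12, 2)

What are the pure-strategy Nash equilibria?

(Originals, Sports): Service B can switch to Bundled (3 → 10). Not NE.
(Originals, News): Service A can switch to Licensed (10 → 11). Not NE.
(Originals, Bundled): Service A can switch to Licensed (2 → 7). Not NE.
(Licensed, Sports): Service A can switch to Originals (8 → 10). Not NE.
(Licensed, News): Service B can switch to Sports (3 → 12). Not NE.
(Licensed, Bundled): Service A can switch to Sports (7 → 12). Not NE.
(Sports, Sports): Service A can switch to Originals (1 → 10). Not NE.
(Sports, News): Service A can switch to Originals (3 → 10). Not NE.
(The remaining 1 profile has a profitable deviation by the same check.)

No pure-strategy Nash equilibrium.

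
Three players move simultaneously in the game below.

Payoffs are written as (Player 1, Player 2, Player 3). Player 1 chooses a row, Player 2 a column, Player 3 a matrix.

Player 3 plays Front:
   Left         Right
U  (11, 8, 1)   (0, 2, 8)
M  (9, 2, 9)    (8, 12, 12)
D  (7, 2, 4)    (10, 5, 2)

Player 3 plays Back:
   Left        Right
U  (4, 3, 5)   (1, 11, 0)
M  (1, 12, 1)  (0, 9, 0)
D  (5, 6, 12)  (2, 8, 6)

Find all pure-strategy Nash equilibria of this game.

(D, Right, Back)

(U, Left, Front): Player 3 can switch to Back (1 → 5). Not NE.
(U, Left, Back): Player 1 can switch to D (4 → 5). Not NE.
(U, Right, Front): Player 1 can switch to M (0 → 8). Not NE.
(U, Right, Back): Player 1 can switch to D (1 → 2). Not NE.
(M, Left, Front): Player 1 can switch to U (9 → 11). Not NE.
(M, Left, Back): Player 1 can switch to U (1 → 4). Not NE.
(M, Right, Front): Player 1 can switch to D (8 → 10). Not NE.
(M, Right, Back): Player 1 can switch to U (0 → 1). Not NE.
(D, Left, Front): Player 1 can switch to U (7 → 11). Not NE.
(D, Left, Back): Player 2 can switch to Right (6 → 8). Not NE.
(D, Right, Back): Player 1 gets 2, best alternative 1; Player 2 gets 8, best alternative 6; Player 3 gets 6, best alternative 2. No profitable deviation — NE.
(The remaining 1 profile has a profitable deviation by the same check.)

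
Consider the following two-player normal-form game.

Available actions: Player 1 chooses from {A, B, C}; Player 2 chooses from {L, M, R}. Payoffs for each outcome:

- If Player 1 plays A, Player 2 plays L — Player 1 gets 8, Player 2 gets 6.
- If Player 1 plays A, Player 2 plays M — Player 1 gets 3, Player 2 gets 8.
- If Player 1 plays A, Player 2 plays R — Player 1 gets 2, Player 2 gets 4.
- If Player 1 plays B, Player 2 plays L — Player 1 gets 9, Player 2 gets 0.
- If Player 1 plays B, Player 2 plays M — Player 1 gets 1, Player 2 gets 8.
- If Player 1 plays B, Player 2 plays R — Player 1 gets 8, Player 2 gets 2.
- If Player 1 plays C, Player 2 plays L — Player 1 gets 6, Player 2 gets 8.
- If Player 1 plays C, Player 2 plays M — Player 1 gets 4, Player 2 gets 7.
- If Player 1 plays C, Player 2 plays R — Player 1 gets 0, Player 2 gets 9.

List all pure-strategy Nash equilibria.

Player 1 against L: payoffs 8, 9, 6 → best response B.
Player 1 against M: payoffs 3, 1, 4 → best response C.
Player 1 against R: payoffs 2, 8, 0 → best response B.
Player 2 against A: payoffs 6, 8, 4 → best response M.
Player 2 against B: payoffs 0, 8, 2 → best response M.
Player 2 against C: payoffs 8, 7, 9 → best response R.
No profile is a mutual best response for all players.

No pure-strategy Nash equilibrium.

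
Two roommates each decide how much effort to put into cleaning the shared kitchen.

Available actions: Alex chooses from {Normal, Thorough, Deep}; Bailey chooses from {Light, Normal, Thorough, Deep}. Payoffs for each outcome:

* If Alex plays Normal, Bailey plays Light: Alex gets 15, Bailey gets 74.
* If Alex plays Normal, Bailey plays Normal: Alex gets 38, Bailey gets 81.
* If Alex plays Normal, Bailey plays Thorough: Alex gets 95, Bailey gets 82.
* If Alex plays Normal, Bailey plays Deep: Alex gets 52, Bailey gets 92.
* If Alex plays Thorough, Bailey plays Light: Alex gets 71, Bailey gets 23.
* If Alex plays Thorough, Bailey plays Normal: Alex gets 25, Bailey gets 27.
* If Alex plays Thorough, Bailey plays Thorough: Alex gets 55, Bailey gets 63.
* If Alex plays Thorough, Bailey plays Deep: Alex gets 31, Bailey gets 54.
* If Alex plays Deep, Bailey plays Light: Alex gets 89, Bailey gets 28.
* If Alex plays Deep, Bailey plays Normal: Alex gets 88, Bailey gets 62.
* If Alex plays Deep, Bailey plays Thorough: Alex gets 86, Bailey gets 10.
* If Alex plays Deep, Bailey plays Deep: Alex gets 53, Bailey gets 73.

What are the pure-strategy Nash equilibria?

(Normal, Light): Alex can switch to Thorough (15 → 71). Not NE.
(Normal, Normal): Alex can switch to Deep (38 → 88). Not NE.
(Normal, Thorough): Bailey can switch to Deep (82 → 92). Not NE.
(Normal, Deep): Alex can switch to Deep (52 → 53). Not NE.
(Thorough, Light): Alex can switch to Deep (71 → 89). Not NE.
(Thorough, Normal): Alex can switch to Normal (25 → 38). Not NE.
(Thorough, Thorough): Alex can switch to Normal (55 → 95). Not NE.
(Thorough, Deep): Alex can switch to Normal (31 → 52). Not NE.
(Deep, Deep): Alex gets 53, best alternative 52; Bailey gets 73, best alternative 62. No profitable deviation — NE.
(The remaining 3 profiles each have a profitable deviation by the same check.)

The unique pure-strategy Nash equilibrium is (Deep, Deep).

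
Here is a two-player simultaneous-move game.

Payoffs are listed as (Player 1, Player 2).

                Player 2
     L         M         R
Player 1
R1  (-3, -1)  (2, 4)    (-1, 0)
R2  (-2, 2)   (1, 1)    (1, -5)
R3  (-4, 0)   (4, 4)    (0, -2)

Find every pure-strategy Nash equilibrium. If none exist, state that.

(R2, L) and (R3, M)

Player 1 against L: payoffs -3, -2, -4 → best response R2.
Player 1 against M: payoffs 2, 1, 4 → best response R3.
Player 1 against R: payoffs -1, 1, 0 → best response R2.
Player 2 against R1: payoffs -1, 4, 0 → best response M.
Player 2 against R2: payoffs 2, 1, -5 → best response L.
Player 2 against R3: payoffs 0, 4, -2 → best response M.
Mutual best responses: (R2, L); (R3, M).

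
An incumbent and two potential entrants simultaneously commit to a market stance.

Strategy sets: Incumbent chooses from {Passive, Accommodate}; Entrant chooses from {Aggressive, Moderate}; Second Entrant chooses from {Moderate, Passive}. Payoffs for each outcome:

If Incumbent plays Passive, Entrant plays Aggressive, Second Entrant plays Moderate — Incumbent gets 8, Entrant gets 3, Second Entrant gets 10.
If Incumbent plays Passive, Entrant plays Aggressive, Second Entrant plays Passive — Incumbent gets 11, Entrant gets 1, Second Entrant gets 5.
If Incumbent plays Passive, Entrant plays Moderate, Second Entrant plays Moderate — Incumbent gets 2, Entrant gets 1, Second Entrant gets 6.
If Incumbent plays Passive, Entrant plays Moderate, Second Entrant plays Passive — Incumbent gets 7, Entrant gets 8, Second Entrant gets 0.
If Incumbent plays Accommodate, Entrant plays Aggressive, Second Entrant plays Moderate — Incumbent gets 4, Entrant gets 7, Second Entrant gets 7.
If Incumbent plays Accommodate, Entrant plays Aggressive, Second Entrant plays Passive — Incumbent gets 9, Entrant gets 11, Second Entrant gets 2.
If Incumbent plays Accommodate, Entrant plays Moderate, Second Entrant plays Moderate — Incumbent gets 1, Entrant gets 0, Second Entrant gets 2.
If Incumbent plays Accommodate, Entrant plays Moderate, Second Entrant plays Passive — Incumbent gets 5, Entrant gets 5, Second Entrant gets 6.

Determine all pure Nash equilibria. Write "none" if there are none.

Pure NE: (Passive, Aggressive, Moderate)

For each player, find the best response to each opponent profile; mutual best responses are the pure NE.
Incumbent against (Aggressive, Moderate): payoffs 8, 4 → best response Passive.
Incumbent against (Aggressive, Passive): payoffs 11, 9 → best response Passive.
Incumbent against (Moderate, Moderate): payoffs 2, 1 → best response Passive.
Incumbent against (Moderate, Passive): payoffs 7, 5 → best response Passive.
Entrant against (Passive, Moderate): payoffs 3, 1 → best response Aggressive.
Entrant against (Passive, Passive): payoffs 1, 8 → best response Moderate.
Entrant against (Accommodate, Moderate): payoffs 7, 0 → best response Aggressive.
Entrant against (Accommodate, Passive): payoffs 11, 5 → best response Aggressive.
Second Entrant against (Passive, Aggressive): payoffs 10, 5 → best response Moderate.
Second Entrant against (Passive, Moderate): payoffs 6, 0 → best response Moderate.
Second Entrant against (Accommodate, Aggressive): payoffs 7, 2 → best response Moderate.
Second Entrant against (Accommodate, Moderate): payoffs 2, 6 → best response Passive.
Mutual best responses: (Passive, Aggressive, Moderate).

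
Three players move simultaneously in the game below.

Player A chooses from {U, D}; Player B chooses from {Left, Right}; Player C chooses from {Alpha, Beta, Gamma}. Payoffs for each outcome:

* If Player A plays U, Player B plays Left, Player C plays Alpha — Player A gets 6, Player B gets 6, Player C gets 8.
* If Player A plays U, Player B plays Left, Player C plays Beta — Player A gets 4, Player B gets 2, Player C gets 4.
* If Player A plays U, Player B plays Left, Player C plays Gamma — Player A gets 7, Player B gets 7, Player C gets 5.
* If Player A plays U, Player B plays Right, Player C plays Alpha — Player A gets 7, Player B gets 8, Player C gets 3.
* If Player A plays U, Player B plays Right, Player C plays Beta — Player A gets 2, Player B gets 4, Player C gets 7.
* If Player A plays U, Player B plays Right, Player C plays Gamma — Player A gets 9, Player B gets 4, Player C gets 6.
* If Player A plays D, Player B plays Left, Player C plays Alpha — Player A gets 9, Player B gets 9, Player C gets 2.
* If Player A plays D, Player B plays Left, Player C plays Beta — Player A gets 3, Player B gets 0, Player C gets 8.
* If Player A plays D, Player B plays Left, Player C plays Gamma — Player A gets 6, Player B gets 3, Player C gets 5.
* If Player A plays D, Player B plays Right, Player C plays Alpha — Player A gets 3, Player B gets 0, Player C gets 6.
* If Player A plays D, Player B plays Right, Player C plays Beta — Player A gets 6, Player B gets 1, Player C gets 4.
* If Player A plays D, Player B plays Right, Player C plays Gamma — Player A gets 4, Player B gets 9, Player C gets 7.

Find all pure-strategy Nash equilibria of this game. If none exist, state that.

Mark each player's best response to every combination of opponents' strategies; a profile where every player is best-responding is a pure Nash equilibrium.
Player A against (Left, Alpha): payoffs 6, 9 → best response D.
Player A against (Left, Beta): payoffs 4, 3 → best response U.
Player A against (Left, Gamma): payoffs 7, 6 → best response U.
Player A against (Right, Alpha): payoffs 7, 3 → best response U.
Player A against (Right, Beta): payoffs 2, 6 → best response D.
Player A against (Right, Gamma): payoffs 9, 4 → best response U.
Player B against (U, Alpha): payoffs 6, 8 → best response Right.
Player B against (U, Beta): payoffs 2, 4 → best response Right.
Player B against (U, Gamma): payoffs 7, 4 → best response Left.
Player B against (D, Alpha): payoffs 9, 0 → best response Left.
Player B against (D, Beta): payoffs 0, 1 → best response Right.
Player B against (D, Gamma): payoffs 3, 9 → best response Right.
Player C against (U, Left): payoffs 8, 4, 5 → best response Alpha.
Player C against (U, Right): payoffs 3, 7, 6 → best response Beta.
Player C against (D, Left): payoffs 2, 8, 5 → best response Beta.
Player C against (D, Right): payoffs 6, 4, 7 → best response Gamma.
No profile is a mutual best response for all players.

This game has no pure Nash equilibrium.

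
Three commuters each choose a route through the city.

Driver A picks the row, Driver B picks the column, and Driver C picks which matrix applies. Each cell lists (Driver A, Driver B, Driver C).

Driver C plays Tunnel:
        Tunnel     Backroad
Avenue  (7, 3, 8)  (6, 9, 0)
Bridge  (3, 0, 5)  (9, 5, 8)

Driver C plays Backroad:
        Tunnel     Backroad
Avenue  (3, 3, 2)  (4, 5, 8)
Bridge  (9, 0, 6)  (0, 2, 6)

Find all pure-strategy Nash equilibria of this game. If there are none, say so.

Mark each player's best response to every combination of opponents' strategies; a profile where every player is best-responding is a pure Nash equilibrium.
Driver A against (Tunnel, Tunnel): payoffs 7, 3 → best response Avenue.
Driver A against (Tunnel, Backroad): payoffs 3, 9 → best response Bridge.
Driver A against (Backroad, Tunnel): payoffs 6, 9 → best response Bridge.
Driver A against (Backroad, Backroad): payoffs 4, 0 → best response Avenue.
Driver B against (Avenue, Tunnel): payoffs 3, 9 → best response Backroad.
Driver B against (Avenue, Backroad): payoffs 3, 5 → best response Backroad.
Driver B against (Bridge, Tunnel): payoffs 0, 5 → best response Backroad.
Driver B against (Bridge, Backroad): payoffs 0, 2 → best response Backroad.
Driver C against (Avenue, Tunnel): payoffs 8, 2 → best response Tunnel.
Driver C against (Avenue, Backroad): payoffs 0, 8 → best response Backroad.
Driver C against (Bridge, Tunnel): payoffs 5, 6 → best response Backroad.
Driver C against (Bridge, Backroad): payoffs 8, 6 → best response Tunnel.
Mutual best responses: (Avenue, Backroad, Backroad); (Bridge, Backroad, Tunnel).

The pure Nash equilibria are (Avenue, Backroad, Backroad); (Bridge, Backroad, Tunnel).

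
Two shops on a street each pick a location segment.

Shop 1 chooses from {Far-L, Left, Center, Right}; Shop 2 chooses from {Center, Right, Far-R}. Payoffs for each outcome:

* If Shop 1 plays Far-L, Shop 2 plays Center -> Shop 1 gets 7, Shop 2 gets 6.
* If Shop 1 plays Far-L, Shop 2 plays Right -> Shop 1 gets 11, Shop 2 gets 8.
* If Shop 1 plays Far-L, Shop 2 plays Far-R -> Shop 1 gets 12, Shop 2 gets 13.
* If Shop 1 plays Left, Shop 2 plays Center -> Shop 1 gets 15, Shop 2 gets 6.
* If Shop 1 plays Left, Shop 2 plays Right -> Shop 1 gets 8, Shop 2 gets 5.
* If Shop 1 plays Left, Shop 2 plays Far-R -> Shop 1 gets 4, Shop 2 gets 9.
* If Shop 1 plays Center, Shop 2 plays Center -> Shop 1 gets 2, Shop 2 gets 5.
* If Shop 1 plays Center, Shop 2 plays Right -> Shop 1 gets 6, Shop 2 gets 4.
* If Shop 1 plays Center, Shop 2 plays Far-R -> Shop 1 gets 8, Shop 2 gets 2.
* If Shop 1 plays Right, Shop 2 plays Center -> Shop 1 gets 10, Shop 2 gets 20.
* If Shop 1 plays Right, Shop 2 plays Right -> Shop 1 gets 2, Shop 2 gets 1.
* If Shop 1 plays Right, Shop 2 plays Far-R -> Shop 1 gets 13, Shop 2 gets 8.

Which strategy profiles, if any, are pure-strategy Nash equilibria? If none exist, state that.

Shop 1 against Center: payoffs 7, 15, 2, 10 → best response Left.
Shop 1 against Right: payoffs 11, 8, 6, 2 → best response Far-L.
Shop 1 against Far-R: payoffs 12, 4, 8, 13 → best response Right.
Shop 2 against Far-L: payoffs 6, 8, 13 → best response Far-R.
Shop 2 against Left: payoffs 6, 5, 9 → best response Far-R.
Shop 2 against Center: payoffs 5, 4, 2 → best response Center.
Shop 2 against Right: payoffs 20, 1, 8 → best response Center.
No profile is a mutual best response for all players.

none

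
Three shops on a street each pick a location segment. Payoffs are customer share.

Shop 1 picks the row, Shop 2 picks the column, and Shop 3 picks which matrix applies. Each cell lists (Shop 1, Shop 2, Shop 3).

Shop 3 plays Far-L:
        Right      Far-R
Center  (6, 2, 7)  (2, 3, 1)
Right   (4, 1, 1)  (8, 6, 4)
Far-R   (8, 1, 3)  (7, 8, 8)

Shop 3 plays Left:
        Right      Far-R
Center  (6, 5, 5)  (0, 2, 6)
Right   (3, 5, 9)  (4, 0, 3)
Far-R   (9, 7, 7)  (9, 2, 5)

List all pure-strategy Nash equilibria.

Shop 1 against (Right, Far-L): payoffs 6, 4, 8 → best response Far-R.
Shop 1 against (Right, Left): payoffs 6, 3, 9 → best response Far-R.
Shop 1 against (Far-R, Far-L): payoffs 2, 8, 7 → best response Right.
Shop 1 against (Far-R, Left): payoffs 0, 4, 9 → best response Far-R.
Shop 2 against (Center, Far-L): payoffs 2, 3 → best response Far-R.
Shop 2 against (Center, Left): payoffs 5, 2 → best response Right.
Shop 2 against (Right, Far-L): payoffs 1, 6 → best response Far-R.
Shop 2 against (Right, Left): payoffs 5, 0 → best response Right.
Shop 2 against (Far-R, Far-L): payoffs 1, 8 → best response Far-R.
Shop 2 against (Far-R, Left): payoffs 7, 2 → best response Right.
Shop 3 against (Center, Right): payoffs 7, 5 → best response Far-L.
Shop 3 against (Center, Far-R): payoffs 1, 6 → best response Left.
Shop 3 against (Right, Right): payoffs 1, 9 → best response Left.
Shop 3 against (Right, Far-R): payoffs 4, 3 → best response Far-L.
Shop 3 against (Far-R, Right): payoffs 3, 7 → best response Left.
Shop 3 against (Far-R, Far-R): payoffs 8, 5 → best response Far-L.
Mutual best responses: (Right, Far-R, Far-L); (Far-R, Right, Left).

The pure Nash equilibria are (Right, Far-R, Far-L); (Far-R, Right, Left).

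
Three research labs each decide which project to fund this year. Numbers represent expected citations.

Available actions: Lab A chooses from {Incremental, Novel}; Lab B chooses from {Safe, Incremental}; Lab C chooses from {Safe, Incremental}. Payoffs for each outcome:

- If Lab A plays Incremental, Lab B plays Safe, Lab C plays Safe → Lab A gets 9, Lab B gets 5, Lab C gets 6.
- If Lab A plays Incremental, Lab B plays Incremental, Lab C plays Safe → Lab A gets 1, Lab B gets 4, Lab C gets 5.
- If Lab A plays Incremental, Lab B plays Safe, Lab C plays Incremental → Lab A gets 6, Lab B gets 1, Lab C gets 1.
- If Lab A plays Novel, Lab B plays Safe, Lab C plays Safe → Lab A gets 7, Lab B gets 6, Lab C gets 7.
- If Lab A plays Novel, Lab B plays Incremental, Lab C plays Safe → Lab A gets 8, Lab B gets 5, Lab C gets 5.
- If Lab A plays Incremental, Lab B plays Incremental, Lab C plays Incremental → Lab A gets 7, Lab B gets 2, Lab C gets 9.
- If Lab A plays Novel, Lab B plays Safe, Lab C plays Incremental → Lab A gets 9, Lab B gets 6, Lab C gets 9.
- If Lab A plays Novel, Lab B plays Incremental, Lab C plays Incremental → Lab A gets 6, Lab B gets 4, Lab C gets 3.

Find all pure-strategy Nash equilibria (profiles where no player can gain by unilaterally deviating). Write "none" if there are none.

Lab A against (Safe, Safe): payoffs 9, 7 → best response Incremental.
Lab A against (Safe, Incremental): payoffs 6, 9 → best response Novel.
Lab A against (Incremental, Safe): payoffs 1, 8 → best response Novel.
Lab A against (Incremental, Incremental): payoffs 7, 6 → best response Incremental.
Lab B against (Incremental, Safe): payoffs 5, 4 → best response Safe.
Lab B against (Incremental, Incremental): payoffs 1, 2 → best response Incremental.
Lab B against (Novel, Safe): payoffs 6, 5 → best response Safe.
Lab B against (Novel, Incremental): payoffs 6, 4 → best response Safe.
Lab C against (Incremental, Safe): payoffs 6, 1 → best response Safe.
Lab C against (Incremental, Incremental): payoffs 5, 9 → best response Incremental.
Lab C against (Novel, Safe): payoffs 7, 9 → best response Incremental.
Lab C against (Novel, Incremental): payoffs 5, 3 → best response Safe.
Mutual best responses: (Incremental, Safe, Safe); (Incremental, Incremental, Incremental); (Novel, Safe, Incremental).

The pure Nash equilibria are (Incremental, Safe, Safe) and (Incremental, Incremental, Incremental) and (Novel, Safe, Incremental).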